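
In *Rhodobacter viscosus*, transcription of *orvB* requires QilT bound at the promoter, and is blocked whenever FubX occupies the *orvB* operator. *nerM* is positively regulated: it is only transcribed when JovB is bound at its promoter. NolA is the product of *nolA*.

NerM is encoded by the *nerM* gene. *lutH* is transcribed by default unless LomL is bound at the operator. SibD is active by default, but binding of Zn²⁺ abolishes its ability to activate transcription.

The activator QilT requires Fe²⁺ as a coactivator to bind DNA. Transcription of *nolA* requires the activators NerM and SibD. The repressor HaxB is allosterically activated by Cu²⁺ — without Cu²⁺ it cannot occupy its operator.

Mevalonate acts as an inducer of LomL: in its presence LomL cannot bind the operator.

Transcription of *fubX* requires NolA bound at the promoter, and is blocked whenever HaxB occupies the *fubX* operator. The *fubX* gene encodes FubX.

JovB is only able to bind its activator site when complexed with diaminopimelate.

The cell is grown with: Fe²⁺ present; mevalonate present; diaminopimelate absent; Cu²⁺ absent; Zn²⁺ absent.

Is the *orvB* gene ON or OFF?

Diaminopimelate is absent, so JovB is inactive.
Required activator JovB is absent, so *nerM* is not transcribed.
So NerM is not produced.
Zn²⁺ is absent, so SibD is active.
Required activator NerM is absent, so *nolA* is not transcribed.
So NolA is not produced.
Cu²⁺ is absent, so HaxB is inactive.
Required activator NolA is absent, so *fubX* is not transcribed.
So FubX is not produced.
Fe²⁺ is present, so QilT is active.
No repressor is bound and QilT is active, so *orvB* is transcribed.

ON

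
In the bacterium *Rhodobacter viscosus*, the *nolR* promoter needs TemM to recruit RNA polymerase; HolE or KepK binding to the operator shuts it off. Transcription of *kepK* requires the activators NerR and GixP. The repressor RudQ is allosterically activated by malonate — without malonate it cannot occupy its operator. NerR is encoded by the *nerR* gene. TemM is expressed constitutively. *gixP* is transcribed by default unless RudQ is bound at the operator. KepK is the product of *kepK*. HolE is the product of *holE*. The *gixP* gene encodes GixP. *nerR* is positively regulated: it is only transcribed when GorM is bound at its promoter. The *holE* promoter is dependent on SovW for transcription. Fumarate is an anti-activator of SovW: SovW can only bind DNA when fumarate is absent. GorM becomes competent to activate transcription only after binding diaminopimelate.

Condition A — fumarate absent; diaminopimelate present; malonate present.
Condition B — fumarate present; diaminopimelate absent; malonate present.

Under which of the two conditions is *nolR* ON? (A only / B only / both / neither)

B only

Condition A:
Fumarate is absent, so SovW is active.
No repressor is bound and SovW is active, so *holE* is transcribed.
So HolE is produced and active.
TemM is produced constitutively and is active.
Diaminopimelate is present, so GorM is active.
No repressor is bound and GorM is active, so *nerR* is transcribed.
So NerR is produced and active.
Malonate is present, so RudQ is active.
With repressor RudQ bound, *gixP* is not transcribed.
So GixP is not produced.
Required activator GixP is absent, so *kepK* is not transcribed.
So KepK is not produced.
With repressor HolE bound, *nolR* is not transcribed.
→ *nolR* is OFF in A.
Condition B:
Fumarate is present, so SovW is inactive.
Required activator SovW is absent, so *holE* is not transcribed.
So HolE is not produced.
TemM is produced constitutively and is active.
Diaminopimelate is absent, so GorM is inactive.
Required activator GorM is absent, so *nerR* is not transcribed.
So NerR is not produced.
Malonate is present, so RudQ is active.
With repressor RudQ bound, *gixP* is not transcribed.
So GixP is not produced.
Required activator NerR is absent, so *kepK* is not transcribed.
So KepK is not produced.
No repressor is bound and TemM is active, so *nolR* is transcribed.
→ *nolR* is ON in B.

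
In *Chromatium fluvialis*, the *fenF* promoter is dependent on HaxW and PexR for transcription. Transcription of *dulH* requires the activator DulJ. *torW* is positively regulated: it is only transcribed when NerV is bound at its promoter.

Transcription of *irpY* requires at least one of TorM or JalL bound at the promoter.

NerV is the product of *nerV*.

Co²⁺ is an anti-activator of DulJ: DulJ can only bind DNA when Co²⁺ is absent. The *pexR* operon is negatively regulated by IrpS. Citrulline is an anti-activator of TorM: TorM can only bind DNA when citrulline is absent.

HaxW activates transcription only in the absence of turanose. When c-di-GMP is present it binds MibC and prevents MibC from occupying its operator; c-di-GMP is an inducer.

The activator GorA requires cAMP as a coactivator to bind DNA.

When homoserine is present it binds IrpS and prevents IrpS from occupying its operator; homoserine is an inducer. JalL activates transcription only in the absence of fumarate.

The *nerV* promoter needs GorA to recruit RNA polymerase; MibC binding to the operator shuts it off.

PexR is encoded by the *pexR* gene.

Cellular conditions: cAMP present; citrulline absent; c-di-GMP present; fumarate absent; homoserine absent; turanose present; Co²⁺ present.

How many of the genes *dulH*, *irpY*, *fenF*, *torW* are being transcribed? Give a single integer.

2

Co²⁺ is present, so DulJ is inactive.
Required activator DulJ is absent, so *dulH* is not transcribed.
→ *dulH* is OFF.
Citrulline is absent, so TorM is active.
Fumarate is absent, so JalL is active.
Activator TorM is present, so *irpY* is transcribed.
→ *irpY* is ON.
Turanose is present, so HaxW is inactive.
Homoserine is absent, so IrpS is active.
With repressor IrpS bound, *pexR* is not transcribed.
So PexR is not produced.
Required activator HaxW is absent, so *fenF* is not transcribed.
→ *fenF* is OFF.
cAMP is present, so GorA is active.
c-di-GMP is present, so MibC is inactive.
No repressor is bound and GorA is active, so *nerV* is transcribed.
So NerV is produced and active.
No repressor is bound and NerV is active, so *torW* is transcribed.
→ *torW* is ON.
2 of the 4 genes are transcribed.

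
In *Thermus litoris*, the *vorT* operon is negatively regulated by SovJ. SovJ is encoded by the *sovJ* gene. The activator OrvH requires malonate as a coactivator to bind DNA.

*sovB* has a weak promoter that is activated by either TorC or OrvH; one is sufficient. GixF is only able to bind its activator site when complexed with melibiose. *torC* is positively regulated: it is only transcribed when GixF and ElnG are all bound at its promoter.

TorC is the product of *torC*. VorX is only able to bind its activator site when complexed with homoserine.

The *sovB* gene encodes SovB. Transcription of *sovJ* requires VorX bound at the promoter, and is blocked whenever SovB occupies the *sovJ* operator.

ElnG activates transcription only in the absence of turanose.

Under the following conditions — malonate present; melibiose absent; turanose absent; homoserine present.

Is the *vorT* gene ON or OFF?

Melibiose is absent, so GixF is inactive.
Turanose is absent, so ElnG is active.
Required activator GixF is absent, so *torC* is not transcribed.
So TorC is not produced.
Malonate is present, so OrvH is active.
Activator OrvH is present, so *sovB* is transcribed.
So SovB is produced and active.
Homoserine is present, so VorX is active.
With repressor SovB bound, *sovJ* is not transcribed.
So SovJ is not produced.
With no repressor bound, *vorT* is transcribed.

ON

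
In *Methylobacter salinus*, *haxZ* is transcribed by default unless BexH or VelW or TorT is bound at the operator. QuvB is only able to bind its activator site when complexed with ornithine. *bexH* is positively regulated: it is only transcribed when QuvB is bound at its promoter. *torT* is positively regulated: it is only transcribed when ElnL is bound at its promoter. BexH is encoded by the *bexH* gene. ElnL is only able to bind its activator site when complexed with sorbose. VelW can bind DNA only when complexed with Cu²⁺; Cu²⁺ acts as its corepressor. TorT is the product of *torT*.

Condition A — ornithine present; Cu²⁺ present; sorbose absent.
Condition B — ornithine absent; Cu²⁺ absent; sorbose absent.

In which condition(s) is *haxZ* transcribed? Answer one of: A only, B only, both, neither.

B only

Condition A:
Ornithine is present, so QuvB is active.
No repressor is bound and QuvB is active, so *bexH* is transcribed.
So BexH is produced and active.
Cu²⁺ is present, so VelW is active.
Sorbose is absent, so ElnL is inactive.
Required activator ElnL is absent, so *torT* is not transcribed.
So TorT is not produced.
With repressor BexH bound, *haxZ* is not transcribed.
→ *haxZ* is OFF in A.
Condition B:
Ornithine is absent, so QuvB is inactive.
Required activator QuvB is absent, so *bexH* is not transcribed.
So BexH is not produced.
Cu²⁺ is absent, so VelW is inactive.
Sorbose is absent, so ElnL is inactive.
Required activator ElnL is absent, so *torT* is not transcribed.
So TorT is not produced.
With no repressor bound, *haxZ* is transcribed.
→ *haxZ* is ON in B.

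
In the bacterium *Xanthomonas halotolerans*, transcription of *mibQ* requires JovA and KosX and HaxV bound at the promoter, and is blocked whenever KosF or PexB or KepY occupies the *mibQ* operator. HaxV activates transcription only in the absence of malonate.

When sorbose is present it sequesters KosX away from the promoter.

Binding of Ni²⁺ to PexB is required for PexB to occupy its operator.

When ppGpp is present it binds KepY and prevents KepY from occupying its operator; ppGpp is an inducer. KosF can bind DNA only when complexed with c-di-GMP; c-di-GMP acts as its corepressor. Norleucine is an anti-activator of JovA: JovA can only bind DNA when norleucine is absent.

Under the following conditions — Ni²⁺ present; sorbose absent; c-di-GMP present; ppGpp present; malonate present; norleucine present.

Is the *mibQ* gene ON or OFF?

c-di-GMP is present, so KosF is active.
Norleucine is present, so JovA is inactive.
Sorbose is absent, so KosX is active.
Ni²⁺ is present, so PexB is active.
ppGpp is present, so KepY is inactive.
Malonate is present, so HaxV is inactive.
With repressor KosF bound, *mibQ* is not transcribed.

OFF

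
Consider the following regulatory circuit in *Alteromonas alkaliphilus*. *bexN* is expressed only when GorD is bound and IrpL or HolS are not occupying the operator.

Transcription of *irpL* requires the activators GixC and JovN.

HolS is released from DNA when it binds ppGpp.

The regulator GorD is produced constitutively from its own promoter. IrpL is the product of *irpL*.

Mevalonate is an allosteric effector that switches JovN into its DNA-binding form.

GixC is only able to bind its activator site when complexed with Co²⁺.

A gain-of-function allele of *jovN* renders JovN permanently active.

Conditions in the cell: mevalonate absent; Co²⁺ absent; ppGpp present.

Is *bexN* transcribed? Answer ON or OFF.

ON

Co²⁺ is absent, so GixC is inactive.
JovN is constitutively active in this strain.
Required activator GixC is absent, so *irpL* is not transcribed.
So IrpL is not produced.
ppGpp is present, so HolS is inactive.
GorD is produced constitutively and is active.
No repressor is bound and GorD is active, so *bexN* is transcribed.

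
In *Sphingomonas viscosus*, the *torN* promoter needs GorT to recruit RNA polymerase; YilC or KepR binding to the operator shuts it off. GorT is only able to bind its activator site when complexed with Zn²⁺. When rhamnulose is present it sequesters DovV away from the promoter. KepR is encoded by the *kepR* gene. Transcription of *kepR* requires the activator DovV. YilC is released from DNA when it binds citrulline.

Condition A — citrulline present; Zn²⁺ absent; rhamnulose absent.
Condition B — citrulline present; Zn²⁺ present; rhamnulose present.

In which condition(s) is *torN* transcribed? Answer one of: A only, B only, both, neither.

Condition A:
Citrulline is present, so YilC is inactive.
Zn²⁺ is absent, so GorT is inactive.
Rhamnulose is absent, so DovV is active.
No repressor is bound and DovV is active, so *kepR* is transcribed.
So KepR is produced and active.
With repressor KepR bound, *torN* is not transcribed.
→ *torN* is OFF in A.
Condition B:
Citrulline is present, so YilC is inactive.
Zn²⁺ is present, so GorT is active.
Rhamnulose is present, so DovV is inactive.
Required activator DovV is absent, so *kepR* is not transcribed.
So KepR is not produced.
No repressor is bound and GorT is active, so *torN* is transcribed.
→ *torN* is ON in B.

B only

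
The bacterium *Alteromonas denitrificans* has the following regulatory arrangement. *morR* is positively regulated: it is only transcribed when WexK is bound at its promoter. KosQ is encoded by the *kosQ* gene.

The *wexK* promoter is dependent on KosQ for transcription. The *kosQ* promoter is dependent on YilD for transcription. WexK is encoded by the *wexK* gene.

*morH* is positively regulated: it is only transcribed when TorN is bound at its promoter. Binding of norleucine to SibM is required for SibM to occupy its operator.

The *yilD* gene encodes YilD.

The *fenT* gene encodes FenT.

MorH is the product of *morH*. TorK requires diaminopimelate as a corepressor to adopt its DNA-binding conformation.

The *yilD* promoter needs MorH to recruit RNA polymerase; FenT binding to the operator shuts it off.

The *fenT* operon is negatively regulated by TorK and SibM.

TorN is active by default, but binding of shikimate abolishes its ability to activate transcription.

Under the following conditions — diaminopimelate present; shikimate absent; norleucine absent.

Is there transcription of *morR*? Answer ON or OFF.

ON

Diaminopimelate is present, so TorK is active.
Norleucine is absent, so SibM is inactive.
With repressor TorK bound, *fenT* is not transcribed.
So FenT is not produced.
Shikimate is absent, so TorN is active.
No repressor is bound and TorN is active, so *morH* is transcribed.
So MorH is produced and active.
No repressor is bound and MorH is active, so *yilD* is transcribed.
So YilD is produced and active.
No repressor is bound and YilD is active, so *kosQ* is transcribed.
So KosQ is produced and active.
No repressor is bound and KosQ is active, so *wexK* is transcribed.
So WexK is produced and active.
No repressor is bound and WexK is active, so *morR* is transcribed.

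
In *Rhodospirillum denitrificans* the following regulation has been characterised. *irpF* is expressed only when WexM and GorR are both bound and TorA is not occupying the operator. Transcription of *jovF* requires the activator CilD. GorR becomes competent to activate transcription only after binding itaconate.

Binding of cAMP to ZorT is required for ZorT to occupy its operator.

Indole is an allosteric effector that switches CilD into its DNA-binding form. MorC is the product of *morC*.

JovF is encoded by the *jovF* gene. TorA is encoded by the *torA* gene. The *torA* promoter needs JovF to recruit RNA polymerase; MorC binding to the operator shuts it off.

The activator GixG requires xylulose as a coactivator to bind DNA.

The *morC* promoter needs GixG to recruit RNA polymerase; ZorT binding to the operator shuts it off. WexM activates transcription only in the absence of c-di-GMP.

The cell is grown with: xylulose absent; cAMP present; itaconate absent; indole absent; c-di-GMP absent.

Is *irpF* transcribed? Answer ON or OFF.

OFF

c-di-GMP is absent, so WexM is active.
Itaconate is absent, so GorR is inactive.
Indole is absent, so CilD is inactive.
Required activator CilD is absent, so *jovF* is not transcribed.
So JovF is not produced.
Xylulose is absent, so GixG is inactive.
cAMP is present, so ZorT is active.
With repressor ZorT bound, *morC* is not transcribed.
So MorC is not produced.
Required activator JovF is absent, so *torA* is not transcribed.
So TorA is not produced.
Required activator GorR is absent, so *irpF* is not transcribed.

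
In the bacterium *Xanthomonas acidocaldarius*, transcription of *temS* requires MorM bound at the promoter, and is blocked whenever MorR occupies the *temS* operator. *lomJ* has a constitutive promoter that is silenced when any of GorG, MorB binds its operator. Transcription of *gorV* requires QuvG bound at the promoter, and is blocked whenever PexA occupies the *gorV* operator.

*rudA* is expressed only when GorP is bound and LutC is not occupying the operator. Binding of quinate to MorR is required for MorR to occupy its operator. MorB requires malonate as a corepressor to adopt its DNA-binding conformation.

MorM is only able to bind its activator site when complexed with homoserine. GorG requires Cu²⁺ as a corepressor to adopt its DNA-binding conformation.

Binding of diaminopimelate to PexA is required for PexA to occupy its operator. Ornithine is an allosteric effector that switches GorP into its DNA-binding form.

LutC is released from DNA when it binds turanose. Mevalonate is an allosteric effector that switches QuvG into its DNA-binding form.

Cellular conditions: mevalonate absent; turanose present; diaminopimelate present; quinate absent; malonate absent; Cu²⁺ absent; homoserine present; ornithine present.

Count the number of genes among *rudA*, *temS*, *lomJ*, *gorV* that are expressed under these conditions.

Ornithine is present, so GorP is active.
Turanose is present, so LutC is inactive.
No repressor is bound and GorP is active, so *rudA* is transcribed.
→ *rudA* is ON.
Quinate is absent, so MorR is inactive.
Homoserine is present, so MorM is active.
No repressor is bound and MorM is active, so *temS* is transcribed.
→ *temS* is ON.
Cu²⁺ is absent, so GorG is inactive.
Malonate is absent, so MorB is inactive.
With no repressor bound, *lomJ* is transcribed.
→ *lomJ* is ON.
Mevalonate is absent, so QuvG is inactive.
Diaminopimelate is present, so PexA is active.
With repressor PexA bound, *gorV* is not transcribed.
→ *gorV* is OFF.
3 of the 4 genes are transcribed.

3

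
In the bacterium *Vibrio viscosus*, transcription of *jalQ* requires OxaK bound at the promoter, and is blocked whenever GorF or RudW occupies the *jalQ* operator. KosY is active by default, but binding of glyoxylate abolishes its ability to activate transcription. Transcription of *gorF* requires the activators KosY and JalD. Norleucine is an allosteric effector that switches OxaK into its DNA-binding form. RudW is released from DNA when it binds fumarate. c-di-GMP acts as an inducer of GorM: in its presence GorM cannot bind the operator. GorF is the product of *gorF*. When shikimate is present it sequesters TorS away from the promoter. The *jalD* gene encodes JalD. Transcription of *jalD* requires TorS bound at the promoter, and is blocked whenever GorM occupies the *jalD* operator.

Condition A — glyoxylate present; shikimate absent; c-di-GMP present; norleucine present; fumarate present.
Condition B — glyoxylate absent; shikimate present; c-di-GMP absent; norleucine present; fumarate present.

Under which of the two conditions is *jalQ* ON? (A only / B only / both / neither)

both

Condition A:
Glyoxylate is present, so KosY is inactive.
Shikimate is absent, so TorS is active.
c-di-GMP is present, so GorM is inactive.
No repressor is bound and TorS is active, so *jalD* is transcribed.
So JalD is produced and active.
Required activator KosY is absent, so *gorF* is not transcribed.
So GorF is not produced.
Norleucine is present, so OxaK is active.
Fumarate is present, so RudW is inactive.
No repressor is bound and OxaK is active, so *jalQ* is transcribed.
→ *jalQ* is ON in A.
Condition B:
Glyoxylate is absent, so KosY is active.
Shikimate is present, so TorS is inactive.
c-di-GMP is absent, so GorM is active.
With repressor GorM bound, *jalD* is not transcribed.
So JalD is not produced.
Required activator JalD is absent, so *gorF* is not transcribed.
So GorF is not produced.
Norleucine is present, so OxaK is active.
Fumarate is present, so RudW is inactive.
No repressor is bound and OxaK is active, so *jalQ* is transcribed.
→ *jalQ* is ON in B.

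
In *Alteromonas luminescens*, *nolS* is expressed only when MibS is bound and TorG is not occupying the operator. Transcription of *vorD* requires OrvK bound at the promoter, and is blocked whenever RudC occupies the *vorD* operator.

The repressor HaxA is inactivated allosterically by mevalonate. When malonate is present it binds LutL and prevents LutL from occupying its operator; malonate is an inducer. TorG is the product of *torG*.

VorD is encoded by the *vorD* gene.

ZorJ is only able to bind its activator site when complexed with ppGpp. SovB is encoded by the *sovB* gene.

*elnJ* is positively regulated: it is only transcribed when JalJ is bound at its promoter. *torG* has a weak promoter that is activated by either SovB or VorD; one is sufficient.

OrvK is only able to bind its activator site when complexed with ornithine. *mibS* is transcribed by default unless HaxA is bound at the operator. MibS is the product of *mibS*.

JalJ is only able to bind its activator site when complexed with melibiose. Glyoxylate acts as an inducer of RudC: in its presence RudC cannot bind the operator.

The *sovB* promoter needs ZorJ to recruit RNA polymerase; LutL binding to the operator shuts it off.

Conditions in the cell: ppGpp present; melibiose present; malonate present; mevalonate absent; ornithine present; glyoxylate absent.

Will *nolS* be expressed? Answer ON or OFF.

OFF

Mevalonate is absent, so HaxA is active.
With repressor HaxA bound, *mibS* is not transcribed.
So MibS is not produced.
Malonate is present, so LutL is inactive.
ppGpp is present, so ZorJ is active.
No repressor is bound and ZorJ is active, so *sovB* is transcribed.
So SovB is produced and active.
Ornithine is present, so OrvK is active.
Glyoxylate is absent, so RudC is active.
With repressor RudC bound, *vorD* is not transcribed.
So VorD is not produced.
Activator SovB is present, so *torG* is transcribed.
So TorG is produced and active.
With repressor TorG bound, *nolS* is not transcribed.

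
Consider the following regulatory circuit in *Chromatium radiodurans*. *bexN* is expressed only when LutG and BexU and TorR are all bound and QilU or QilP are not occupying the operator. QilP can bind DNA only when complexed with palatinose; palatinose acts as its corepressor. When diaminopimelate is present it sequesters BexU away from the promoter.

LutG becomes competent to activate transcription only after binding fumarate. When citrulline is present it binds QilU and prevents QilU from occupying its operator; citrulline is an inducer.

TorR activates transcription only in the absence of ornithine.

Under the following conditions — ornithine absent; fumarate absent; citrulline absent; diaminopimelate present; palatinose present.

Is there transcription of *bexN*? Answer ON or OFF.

Fumarate is absent, so LutG is inactive.
Citrulline is absent, so QilU is active.
Palatinose is present, so QilP is active.
Diaminopimelate is present, so BexU is inactive.
Ornithine is absent, so TorR is active.
With repressor QilU bound, *bexN* is not transcribed.

OFF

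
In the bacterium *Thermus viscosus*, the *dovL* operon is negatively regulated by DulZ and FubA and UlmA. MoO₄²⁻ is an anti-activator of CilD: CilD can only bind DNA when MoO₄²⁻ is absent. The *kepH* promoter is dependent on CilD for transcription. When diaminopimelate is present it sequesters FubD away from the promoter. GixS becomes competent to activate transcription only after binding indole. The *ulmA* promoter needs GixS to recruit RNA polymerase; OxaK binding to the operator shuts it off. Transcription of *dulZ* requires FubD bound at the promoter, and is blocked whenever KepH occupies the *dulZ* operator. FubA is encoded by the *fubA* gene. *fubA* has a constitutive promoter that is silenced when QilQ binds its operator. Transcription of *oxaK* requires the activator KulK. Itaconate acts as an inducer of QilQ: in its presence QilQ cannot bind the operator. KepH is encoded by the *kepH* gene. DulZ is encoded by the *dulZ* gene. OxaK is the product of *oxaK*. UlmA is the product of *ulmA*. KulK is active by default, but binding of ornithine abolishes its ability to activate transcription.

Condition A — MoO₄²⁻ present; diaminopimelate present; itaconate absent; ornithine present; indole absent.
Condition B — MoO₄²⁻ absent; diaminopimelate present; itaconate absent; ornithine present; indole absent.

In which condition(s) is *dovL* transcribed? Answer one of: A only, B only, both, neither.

Condition A:
MoO₄²⁻ is present, so CilD is inactive.
Required activator CilD is absent, so *kepH* is not transcribed.
So KepH is not produced.
Diaminopimelate is present, so FubD is inactive.
Required activator FubD is absent, so *dulZ* is not transcribed.
So DulZ is not produced.
Itaconate is absent, so QilQ is active.
With repressor QilQ bound, *fubA* is not transcribed.
So FubA is not produced.
Ornithine is present, so KulK is inactive.
Required activator KulK is absent, so *oxaK* is not transcribed.
So OxaK is not produced.
Indole is absent, so GixS is inactive.
Required activator GixS is absent, so *ulmA* is not transcribed.
So UlmA is not produced.
With no repressor bound, *dovL* is transcribed.
→ *dovL* is ON in A.
Condition B:
MoO₄²⁻ is absent, so CilD is active.
No repressor is bound and CilD is active, so *kepH* is transcribed.
So KepH is produced and active.
Diaminopimelate is present, so FubD is inactive.
With repressor KepH bound, *dulZ* is not transcribed.
So DulZ is not produced.
Itaconate is absent, so QilQ is active.
With repressor QilQ bound, *fubA* is not transcribed.
So FubA is not produced.
Ornithine is present, so KulK is inactive.
Required activator KulK is absent, so *oxaK* is not transcribed.
So OxaK is not produced.
Indole is absent, so GixS is inactive.
Required activator GixS is absent, so *ulmA* is not transcribed.
So UlmA is not produced.
With no repressor bound, *dovL* is transcribed.
→ *dovL* is ON in B.

both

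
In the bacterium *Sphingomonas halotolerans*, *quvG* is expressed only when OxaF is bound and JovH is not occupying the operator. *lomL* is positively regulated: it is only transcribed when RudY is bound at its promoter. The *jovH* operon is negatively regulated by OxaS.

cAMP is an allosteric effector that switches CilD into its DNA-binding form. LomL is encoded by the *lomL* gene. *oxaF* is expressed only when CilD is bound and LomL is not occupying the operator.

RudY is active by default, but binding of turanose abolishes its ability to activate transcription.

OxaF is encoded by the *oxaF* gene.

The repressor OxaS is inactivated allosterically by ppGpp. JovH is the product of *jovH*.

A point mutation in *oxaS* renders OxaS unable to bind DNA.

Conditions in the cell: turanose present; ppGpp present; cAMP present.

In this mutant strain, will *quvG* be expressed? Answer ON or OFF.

cAMP is present, so CilD is active.
Turanose is present, so RudY is inactive.
Required activator RudY is absent, so *lomL* is not transcribed.
So LomL is not produced.
No repressor is bound and CilD is active, so *oxaF* is transcribed.
So OxaF is produced and active.
OxaS is non-functional in this strain, so it has no effect.
With no repressor bound, *jovH* is transcribed.
So JovH is produced and active.
With repressor JovH bound, *quvG* is not transcribed.

OFF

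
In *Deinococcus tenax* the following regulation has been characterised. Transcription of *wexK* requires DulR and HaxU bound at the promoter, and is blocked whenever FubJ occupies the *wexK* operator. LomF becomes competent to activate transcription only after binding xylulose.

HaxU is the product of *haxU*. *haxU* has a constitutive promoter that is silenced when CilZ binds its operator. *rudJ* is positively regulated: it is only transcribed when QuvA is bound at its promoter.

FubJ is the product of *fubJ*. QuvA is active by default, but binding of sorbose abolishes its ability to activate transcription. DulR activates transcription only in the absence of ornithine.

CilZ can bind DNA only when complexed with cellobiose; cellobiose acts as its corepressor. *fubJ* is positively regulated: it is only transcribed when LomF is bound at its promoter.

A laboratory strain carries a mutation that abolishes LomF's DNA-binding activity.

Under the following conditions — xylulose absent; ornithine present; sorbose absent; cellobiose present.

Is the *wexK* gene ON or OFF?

OFF

LomF is non-functional in this strain, so it has no effect.
Required activator LomF is absent, so *fubJ* is not transcribed.
So FubJ is not produced.
Ornithine is present, so DulR is inactive.
Cellobiose is present, so CilZ is active.
With repressor CilZ bound, *haxU* is not transcribed.
So HaxU is not produced.
Required activator DulR is absent, so *wexK* is not transcribed.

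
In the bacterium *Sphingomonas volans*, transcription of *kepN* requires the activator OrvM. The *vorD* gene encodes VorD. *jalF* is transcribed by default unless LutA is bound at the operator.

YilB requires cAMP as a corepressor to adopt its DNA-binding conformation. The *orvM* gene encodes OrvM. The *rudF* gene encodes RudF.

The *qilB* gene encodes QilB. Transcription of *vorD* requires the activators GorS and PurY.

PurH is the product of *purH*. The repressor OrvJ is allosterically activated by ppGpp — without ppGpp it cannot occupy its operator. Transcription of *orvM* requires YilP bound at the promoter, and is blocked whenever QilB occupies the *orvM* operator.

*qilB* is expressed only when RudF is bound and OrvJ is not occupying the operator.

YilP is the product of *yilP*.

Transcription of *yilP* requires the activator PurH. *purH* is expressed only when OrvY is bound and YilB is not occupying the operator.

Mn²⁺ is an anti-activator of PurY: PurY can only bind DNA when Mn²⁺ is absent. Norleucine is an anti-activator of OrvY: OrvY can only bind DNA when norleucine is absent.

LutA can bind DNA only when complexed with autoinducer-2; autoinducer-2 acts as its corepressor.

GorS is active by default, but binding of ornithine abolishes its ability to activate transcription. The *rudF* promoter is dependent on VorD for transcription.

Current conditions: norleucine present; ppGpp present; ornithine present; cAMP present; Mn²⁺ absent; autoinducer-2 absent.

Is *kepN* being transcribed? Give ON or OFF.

Ornithine is present, so GorS is inactive.
Mn²⁺ is absent, so PurY is active.
Required activator GorS is absent, so *vorD* is not transcribed.
So VorD is not produced.
Required activator VorD is absent, so *rudF* is not transcribed.
So RudF is not produced.
ppGpp is present, so OrvJ is active.
With repressor OrvJ bound, *qilB* is not transcribed.
So QilB is not produced.
cAMP is present, so YilB is active.
Norleucine is present, so OrvY is inactive.
With repressor YilB bound, *purH* is not transcribed.
So PurH is not produced.
Required activator PurH is absent, so *yilP* is not transcribed.
So YilP is not produced.
Required activator YilP is absent, so *orvM* is not transcribed.
So OrvM is not produced.
Required activator OrvM is absent, so *kepN* is not transcribed.

OFF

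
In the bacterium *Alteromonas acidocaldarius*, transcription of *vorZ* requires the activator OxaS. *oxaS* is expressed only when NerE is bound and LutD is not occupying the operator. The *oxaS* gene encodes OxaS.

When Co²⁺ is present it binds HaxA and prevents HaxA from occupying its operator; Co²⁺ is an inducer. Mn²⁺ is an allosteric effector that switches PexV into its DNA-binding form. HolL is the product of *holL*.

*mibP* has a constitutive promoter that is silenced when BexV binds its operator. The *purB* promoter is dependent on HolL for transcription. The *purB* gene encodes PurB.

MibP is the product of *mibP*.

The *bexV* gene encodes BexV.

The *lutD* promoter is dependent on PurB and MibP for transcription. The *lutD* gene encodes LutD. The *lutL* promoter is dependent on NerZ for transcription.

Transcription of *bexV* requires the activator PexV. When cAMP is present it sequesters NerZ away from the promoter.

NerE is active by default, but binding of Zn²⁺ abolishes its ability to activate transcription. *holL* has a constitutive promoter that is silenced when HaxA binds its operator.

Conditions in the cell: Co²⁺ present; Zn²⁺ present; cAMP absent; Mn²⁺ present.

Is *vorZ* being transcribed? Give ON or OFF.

Co²⁺ is present, so HaxA is inactive.
With no repressor bound, *holL* is transcribed.
So HolL is produced and active.
No repressor is bound and HolL is active, so *purB* is transcribed.
So PurB is produced and active.
Mn²⁺ is present, so PexV is active.
No repressor is bound and PexV is active, so *bexV* is transcribed.
So BexV is produced and active.
With repressor BexV bound, *mibP* is not transcribed.
So MibP is not produced.
Required activator MibP is absent, so *lutD* is not transcribed.
So LutD is not produced.
Zn²⁺ is present, so NerE is inactive.
Required activator NerE is absent, so *oxaS* is not transcribed.
So OxaS is not produced.
Required activator OxaS is absent, so *vorZ* is not transcribed.

OFF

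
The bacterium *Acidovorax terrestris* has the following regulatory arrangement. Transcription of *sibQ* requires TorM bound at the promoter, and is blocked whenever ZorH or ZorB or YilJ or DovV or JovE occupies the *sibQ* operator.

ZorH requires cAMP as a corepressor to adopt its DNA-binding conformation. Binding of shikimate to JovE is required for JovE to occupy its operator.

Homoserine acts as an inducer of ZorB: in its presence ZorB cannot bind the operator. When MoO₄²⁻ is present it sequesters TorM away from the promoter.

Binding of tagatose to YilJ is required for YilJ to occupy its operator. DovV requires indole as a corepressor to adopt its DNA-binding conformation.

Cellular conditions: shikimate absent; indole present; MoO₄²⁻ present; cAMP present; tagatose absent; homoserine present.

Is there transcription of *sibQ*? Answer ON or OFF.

OFF

cAMP is present, so ZorH is active.
Homoserine is present, so ZorB is inactive.
MoO₄²⁻ is present, so TorM is inactive.
Tagatose is absent, so YilJ is inactive.
Indole is present, so DovV is active.
Shikimate is absent, so JovE is inactive.
With repressor ZorH bound, *sibQ* is not transcribed.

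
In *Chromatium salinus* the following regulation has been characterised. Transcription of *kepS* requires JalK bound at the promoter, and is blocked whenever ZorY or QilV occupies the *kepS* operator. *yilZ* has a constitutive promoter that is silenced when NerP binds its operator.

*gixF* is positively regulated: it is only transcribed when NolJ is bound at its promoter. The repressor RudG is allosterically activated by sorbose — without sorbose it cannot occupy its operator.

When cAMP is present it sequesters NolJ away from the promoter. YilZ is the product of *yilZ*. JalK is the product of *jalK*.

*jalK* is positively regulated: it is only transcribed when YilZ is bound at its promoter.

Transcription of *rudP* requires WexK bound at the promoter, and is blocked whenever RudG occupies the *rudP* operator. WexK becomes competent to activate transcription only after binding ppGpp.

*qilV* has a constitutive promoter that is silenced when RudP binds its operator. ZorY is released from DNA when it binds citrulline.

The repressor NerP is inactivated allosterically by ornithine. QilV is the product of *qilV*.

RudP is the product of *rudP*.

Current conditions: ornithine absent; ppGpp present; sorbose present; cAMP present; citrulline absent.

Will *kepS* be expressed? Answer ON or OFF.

Citrulline is absent, so ZorY is active.
Sorbose is present, so RudG is active.
ppGpp is present, so WexK is active.
With repressor RudG bound, *rudP* is not transcribed.
So RudP is not produced.
With no repressor bound, *qilV* is transcribed.
So QilV is produced and active.
Ornithine is absent, so NerP is active.
With repressor NerP bound, *yilZ* is not transcribed.
So YilZ is not produced.
Required activator YilZ is absent, so *jalK* is not transcribed.
So JalK is not produced.
With repressor ZorY bound, *kepS* is not transcribed.

OFF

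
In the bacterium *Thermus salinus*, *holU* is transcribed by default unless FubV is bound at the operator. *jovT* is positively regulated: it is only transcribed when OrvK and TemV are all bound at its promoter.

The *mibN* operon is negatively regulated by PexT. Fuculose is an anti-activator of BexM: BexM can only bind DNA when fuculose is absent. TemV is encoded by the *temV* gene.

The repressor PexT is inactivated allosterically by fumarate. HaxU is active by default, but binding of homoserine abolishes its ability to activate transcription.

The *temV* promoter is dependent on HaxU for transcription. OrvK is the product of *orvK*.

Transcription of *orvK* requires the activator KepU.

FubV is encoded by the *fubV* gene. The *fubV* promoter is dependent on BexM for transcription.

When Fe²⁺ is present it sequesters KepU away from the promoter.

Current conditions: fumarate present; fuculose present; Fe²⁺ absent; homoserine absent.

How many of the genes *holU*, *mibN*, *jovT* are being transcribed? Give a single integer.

Fuculose is present, so BexM is inactive.
Required activator BexM is absent, so *fubV* is not transcribed.
So FubV is not produced.
With no repressor bound, *holU* is transcribed.
→ *holU* is ON.
Fumarate is present, so PexT is inactive.
With no repressor bound, *mibN* is transcribed.
→ *mibN* is ON.
Fe²⁺ is absent, so KepU is active.
No repressor is bound and KepU is active, so *orvK* is transcribed.
So OrvK is produced and active.
Homoserine is absent, so HaxU is active.
No repressor is bound and HaxU is active, so *temV* is transcribed.
So TemV is produced and active.
No repressor is bound and OrvK and TemV are active, so *jovT* is transcribed.
→ *jovT* is ON.
3 of the 3 genes are transcribed.

3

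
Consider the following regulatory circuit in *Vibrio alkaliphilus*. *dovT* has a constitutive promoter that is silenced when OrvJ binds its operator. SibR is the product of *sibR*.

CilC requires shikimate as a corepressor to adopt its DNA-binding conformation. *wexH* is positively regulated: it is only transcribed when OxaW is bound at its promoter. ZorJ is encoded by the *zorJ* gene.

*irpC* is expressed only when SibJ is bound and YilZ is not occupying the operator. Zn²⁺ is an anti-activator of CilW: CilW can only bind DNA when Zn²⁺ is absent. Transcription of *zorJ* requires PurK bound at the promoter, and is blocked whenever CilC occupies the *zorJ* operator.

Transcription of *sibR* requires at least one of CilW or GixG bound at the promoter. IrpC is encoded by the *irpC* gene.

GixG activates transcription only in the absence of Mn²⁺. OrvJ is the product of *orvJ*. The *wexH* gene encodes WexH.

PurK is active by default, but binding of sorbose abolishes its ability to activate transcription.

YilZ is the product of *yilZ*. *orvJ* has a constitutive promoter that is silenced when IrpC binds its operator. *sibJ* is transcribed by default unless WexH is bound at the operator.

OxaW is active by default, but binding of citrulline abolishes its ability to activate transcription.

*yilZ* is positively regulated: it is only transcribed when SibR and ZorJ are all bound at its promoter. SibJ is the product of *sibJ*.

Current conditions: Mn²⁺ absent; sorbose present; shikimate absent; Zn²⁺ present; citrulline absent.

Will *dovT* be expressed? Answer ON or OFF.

OFF

Zn²⁺ is present, so CilW is inactive.
Mn²⁺ is absent, so GixG is active.
Activator GixG is present, so *sibR* is transcribed.
So SibR is produced and active.
Shikimate is absent, so CilC is inactive.
Sorbose is present, so PurK is inactive.
Required activator PurK is absent, so *zorJ* is not transcribed.
So ZorJ is not produced.
Required activator ZorJ is absent, so *yilZ* is not transcribed.
So YilZ is not produced.
Citrulline is absent, so OxaW is active.
No repressor is bound and OxaW is active, so *wexH* is transcribed.
So WexH is produced and active.
With repressor WexH bound, *sibJ* is not transcribed.
So SibJ is not produced.
Required activator SibJ is absent, so *irpC* is not transcribed.
So IrpC is not produced.
With no repressor bound, *orvJ* is transcribed.
So OrvJ is produced and active.
With repressor OrvJ bound, *dovT* is not transcribed.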